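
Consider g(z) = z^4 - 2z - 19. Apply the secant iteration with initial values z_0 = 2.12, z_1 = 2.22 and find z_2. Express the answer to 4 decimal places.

g(2.12) = -3.040369, g(2.22) = 0.849127
z_2 = 2.220000 − 0.849127·(2.220000 − 2.120000) / (0.849127 − (-3.040369)) = 2.220000 − (0.084913)/(3.889495) = 2.198169

2.1982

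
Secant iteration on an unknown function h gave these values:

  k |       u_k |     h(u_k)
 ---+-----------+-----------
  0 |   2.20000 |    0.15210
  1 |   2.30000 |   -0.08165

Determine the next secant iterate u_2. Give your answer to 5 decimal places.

u_2 = 2.30000 − (-0.08165)·(2.30000 − 2.20000) / (-0.08165 − 0.15210)
   = 2.30000 − (-0.0081650)/(-0.2337500) = 2.2650695

2.26507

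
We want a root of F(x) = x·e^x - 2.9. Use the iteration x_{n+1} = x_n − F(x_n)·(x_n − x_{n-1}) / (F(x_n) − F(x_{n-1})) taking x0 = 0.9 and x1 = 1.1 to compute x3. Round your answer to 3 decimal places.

1.032

F(0.9) = -0.68636, F(1.1) = 0.40458
x2 = 1.10000 − 0.40458·(1.10000 − 0.90000) / (0.40458 − (-0.68636)) = 1.10000 − (0.08092)/(1.09094) = 1.02583
F(1.02583) = -0.03855
x3 = 1.02583 − (-0.03855)·(1.02583 − 1.10000) / (-0.03855 − 0.40458) = 1.02583 − (0.00286)/(-0.44313) = 1.03228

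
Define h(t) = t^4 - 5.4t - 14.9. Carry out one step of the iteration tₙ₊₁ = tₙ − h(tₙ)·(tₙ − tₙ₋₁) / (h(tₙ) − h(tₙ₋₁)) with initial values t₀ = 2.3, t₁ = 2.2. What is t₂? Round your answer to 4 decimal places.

h(2.3) = 0.664100, h(2.2) = -3.354400
t₂ = 2.200000 − (-3.354400)·(2.200000 − 2.300000) / (-3.354400 − 0.664100) = 2.200000 − (0.335440)/(-4.018500) = 2.283474

2.2835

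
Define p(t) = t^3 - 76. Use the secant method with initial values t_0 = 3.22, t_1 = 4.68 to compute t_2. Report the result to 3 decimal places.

4.120

p(3.22) = -42.61375, p(4.68) = 26.50323
t_2 = 4.68000 − 26.50323·(4.68000 − 3.22000) / (26.50323 − (-42.61375)) = 4.68000 − (38.69472)/(69.11698) = 4.12016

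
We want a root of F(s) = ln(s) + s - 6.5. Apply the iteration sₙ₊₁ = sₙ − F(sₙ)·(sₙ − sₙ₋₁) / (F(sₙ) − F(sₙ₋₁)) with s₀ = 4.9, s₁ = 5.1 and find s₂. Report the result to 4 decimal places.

F(4.9) = -0.010765, F(5.1) = 0.229241
s₂ = 5.100000 − 0.229241·(5.100000 − 4.900000) / (0.229241 − (-0.010765)) = 5.100000 − (0.045848)/(0.240005) = 4.908970

4.9090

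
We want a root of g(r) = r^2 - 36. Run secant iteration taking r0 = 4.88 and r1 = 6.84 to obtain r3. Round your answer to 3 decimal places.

5.995

g(4.88) = -12.18560, g(6.84) = 10.78560
r2 = 6.84000 − 10.78560·(6.84000 − 4.88000) / (10.78560 − (-12.18560)) = 6.84000 − (21.13978)/(22.97120) = 5.91973
g(5.91973) = -0.95683
r3 = 5.91973 − (-0.95683)·(5.91973 − 6.84000) / (-0.95683 − 10.78560) = 5.91973 − (0.88055)/(-11.74243) = 5.99472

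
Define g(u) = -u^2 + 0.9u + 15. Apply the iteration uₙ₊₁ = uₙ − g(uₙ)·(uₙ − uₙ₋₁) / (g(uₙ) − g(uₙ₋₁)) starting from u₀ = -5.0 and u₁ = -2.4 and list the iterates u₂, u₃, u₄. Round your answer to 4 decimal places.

-3.2530, -3.4804, -3.4482

g(-5.0) = -14.500000, g(-2.4) = 7.080000
u₂ = -2.400000 − 7.080000·(-2.400000 − (-5.000000)) / (7.080000 − (-14.500000)) = -2.400000 − (18.408000)/(21.580000) = -3.253012
g(-3.253012) = 1.490202
u₃ = -3.253012 − 1.490202·(-3.253012 − (-2.400000)) / (1.490202 − 7.080000) = -3.253012 − (-1.271160)/(-5.589798) = -3.480419
g(-3.480419) = -0.245695
u₄ = -3.480419 − (-0.245695)·(-3.480419 − (-3.253012)) / (-0.245695 − 1.490202) = -3.480419 − (0.055873)/(-1.735897) = -3.448232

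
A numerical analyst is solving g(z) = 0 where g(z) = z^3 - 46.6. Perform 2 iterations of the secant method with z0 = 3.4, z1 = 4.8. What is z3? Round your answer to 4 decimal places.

g(3.4) = -7.296000, g(4.8) = 63.992000
z2 = 4.800000 − 63.992000·(4.800000 − 3.400000) / (63.992000 − (-7.296000)) = 4.800000 − (89.588800)/(71.288000) = 3.543284
g(3.543284) = -2.114576
z3 = 3.543284 − (-2.114576)·(3.543284 − 4.800000) / (-2.114576 − 63.992000) = 3.543284 − (2.657422)/(-66.106576) = 3.583483

3.5835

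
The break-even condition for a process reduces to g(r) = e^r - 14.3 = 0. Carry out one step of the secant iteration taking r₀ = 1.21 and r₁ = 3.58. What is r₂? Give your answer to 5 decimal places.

g(1.21) = -10.9465153, g(3.58) = 21.5735408
r₂ = 3.5800000 − 21.5735408·(3.5800000 − 1.2100000) / (21.5735408 − (-10.9465153)) = 3.5800000 − (51.1292918)/(32.5200562) = 2.0077613

2.00776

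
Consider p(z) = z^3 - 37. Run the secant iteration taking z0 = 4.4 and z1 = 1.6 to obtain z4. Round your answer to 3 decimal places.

p(4.4) = 48.18400, p(1.6) = -32.90400
z2 = 1.60000 − (-32.90400)·(1.60000 − 4.40000) / (-32.90400 − 48.18400) = 1.60000 − (92.13120)/(-81.08800) = 2.73619
p(2.73619) = -16.51492
z3 = 2.73619 − (-16.51492)·(2.73619 − 1.60000) / (-16.51492 − (-32.90400)) = 2.73619 − (-18.76405)/(16.38908) = 3.88110
p(3.88110) = 21.46073
z4 = 3.88110 − 21.46073·(3.88110 − 2.73619) / (21.46073 − (-16.51492)) = 3.88110 − (24.57064)/(37.97565) = 3.23409

3.234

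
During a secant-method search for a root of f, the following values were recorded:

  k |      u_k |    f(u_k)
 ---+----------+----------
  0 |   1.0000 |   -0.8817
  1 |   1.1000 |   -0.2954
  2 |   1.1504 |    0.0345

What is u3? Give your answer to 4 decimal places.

1.1451

u3 = 1.1504 − 0.0345·(1.1504 − 1.1000) / (0.0345 − (-0.2954))
   = 1.1504 − (0.001739)/(0.329900) = 1.145129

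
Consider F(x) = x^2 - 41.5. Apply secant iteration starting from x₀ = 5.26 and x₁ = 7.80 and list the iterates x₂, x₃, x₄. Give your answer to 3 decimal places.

6.319, 6.430, 6.442

F(5.26) = -13.83240, F(7.80) = 19.34000
x₂ = 7.80000 − 19.34000·(7.80000 − 5.26000) / (19.34000 − (-13.83240)) = 7.80000 − (49.12360)/(33.17240) = 6.31914
F(6.31914) = -1.56844
x₃ = 6.31914 − (-1.56844)·(6.31914 − 7.80000) / (-1.56844 − 19.34000) = 6.31914 − (2.32263)/(-20.90844) = 6.43023
F(6.43023) = -0.15216
x₄ = 6.43023 − (-0.15216)·(6.43023 − 6.31914) / (-0.15216 − (-1.56844)) = 6.43023 − (-0.01690)/(1.41628) = 6.44216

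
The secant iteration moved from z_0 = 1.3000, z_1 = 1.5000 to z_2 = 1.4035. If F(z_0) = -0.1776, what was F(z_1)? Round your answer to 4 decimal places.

The secant line through (1.3000, -0.1776) and (1.5000, F(z_1)) crosses zero at z_2 = 1.4035.
So (1.3000, -0.1776), (1.5000, F(z_1)), (1.4035, 0) are collinear:
F(z_1) = -0.1776 · (1.5000 − 1.4035) / (1.3000 − 1.4035) = -0.1776 · (0.096500)/(-0.103500) = 0.165588

0.1656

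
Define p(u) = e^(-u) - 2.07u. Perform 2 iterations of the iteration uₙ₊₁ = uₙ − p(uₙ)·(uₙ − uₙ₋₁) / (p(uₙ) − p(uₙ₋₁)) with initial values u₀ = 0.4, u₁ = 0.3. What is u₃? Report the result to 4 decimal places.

0.3429

p(0.4) = -0.157680, p(0.3) = 0.119818
u₂ = 0.300000 − 0.119818·(0.300000 − 0.400000) / (0.119818 − (-0.157680)) = 0.300000 − (-0.011982)/(0.277498) = 0.343178
p(0.343178) = -0.000867
u₃ = 0.343178 − (-0.000867)·(0.343178 − 0.300000) / (-0.000867 − 0.119818) = 0.343178 − (-0.000037)/(-0.120685) = 0.342868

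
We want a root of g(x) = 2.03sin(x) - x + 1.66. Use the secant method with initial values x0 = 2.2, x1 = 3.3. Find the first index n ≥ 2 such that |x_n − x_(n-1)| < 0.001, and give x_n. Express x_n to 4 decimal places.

n = 5, x_n = 2.6386

g(2.2) = 1.101248, g(3.3) = -1.960224
x2 = 3.300000 − (-1.960224)·(1.100000)/(-3.061471) = 2.595683;  |Δ| = 0.704317
g(2.595683) = 0.118284
x3 = 2.595683 − 0.118284·(-0.704317)/(2.078508) = 2.635764;  |Δ| = 0.040081
g(2.635764) = 0.007836
x4 = 2.635764 − 0.007836·(0.040081)/(-0.110449) = 2.638608;  |Δ| = 0.002844
g(2.638608) = -0.000061
x5 = 2.638608 − (-0.000061)·(0.002844)/(-0.007897) = 2.638586;  |Δ| = 0.000022
|x5 − x4| = 0.000022 < 0.001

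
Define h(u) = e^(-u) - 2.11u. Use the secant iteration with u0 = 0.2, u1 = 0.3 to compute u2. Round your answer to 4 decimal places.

h(0.2) = 0.396731, h(0.3) = 0.107818
u2 = 0.300000 − 0.107818·(0.300000 − 0.200000) / (0.107818 − 0.396731) = 0.300000 − (0.010782)/(-0.288913) = 0.337319

0.3373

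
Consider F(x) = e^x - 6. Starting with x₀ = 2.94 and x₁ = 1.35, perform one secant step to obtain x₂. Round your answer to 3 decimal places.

F(2.94) = 12.91585, F(1.35) = -2.14257
x₂ = 1.35000 − (-2.14257)·(1.35000 − 2.94000) / (-2.14257 − 12.91585) = 1.35000 − (3.40669)/(-15.05842) = 1.57623

1.576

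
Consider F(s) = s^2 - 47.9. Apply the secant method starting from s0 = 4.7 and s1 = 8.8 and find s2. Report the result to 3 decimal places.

F(4.7) = -25.81000, F(8.8) = 29.54000
s2 = 8.80000 − 29.54000·(8.80000 − 4.70000) / (29.54000 − (-25.81000)) = 8.80000 − (121.11400)/(55.35000) = 6.61185

6.612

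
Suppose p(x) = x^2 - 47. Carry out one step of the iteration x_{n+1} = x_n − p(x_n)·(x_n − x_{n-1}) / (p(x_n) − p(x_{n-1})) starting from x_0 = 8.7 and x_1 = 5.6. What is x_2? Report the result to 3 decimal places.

6.694

p(8.7) = 28.69000, p(5.6) = -15.64000
x_2 = 5.60000 − (-15.64000)·(5.60000 − 8.70000) / (-15.64000 − 28.69000) = 5.60000 − (48.48400)/(-44.33000) = 6.69371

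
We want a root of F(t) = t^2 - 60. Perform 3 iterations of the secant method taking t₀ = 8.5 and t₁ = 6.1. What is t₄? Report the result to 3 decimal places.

7.746

F(8.5) = 12.25000, F(6.1) = -22.79000
t₂ = 6.10000 − (-22.79000)·(6.10000 − 8.50000) / (-22.79000 − 12.25000) = 6.10000 − (54.69600)/(-35.04000) = 7.66096
F(7.66096) = -1.30971
t₃ = 7.66096 − (-1.30971)·(7.66096 − 6.10000) / (-1.30971 − (-22.79000)) = 7.66096 − (-2.04440)/(21.48029) = 7.75613
F(7.75613) = 0.15762
t₄ = 7.75613 − 0.15762·(7.75613 − 7.66096) / (0.15762 − (-1.30971)) = 7.75613 − (0.01500)/(1.46733) = 7.74591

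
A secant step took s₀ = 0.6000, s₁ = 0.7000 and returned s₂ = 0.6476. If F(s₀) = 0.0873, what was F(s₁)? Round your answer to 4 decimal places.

-0.0961

The secant line through (0.6000, 0.0873) and (0.7000, F(s₁)) crosses zero at s₂ = 0.6476.
So (0.6000, 0.0873), (0.7000, F(s₁)), (0.6476, 0) are collinear:
F(s₁) = 0.0873 · (0.7000 − 0.6476) / (0.6000 − 0.6476) = 0.0873 · (0.052400)/(-0.047600) = -0.096103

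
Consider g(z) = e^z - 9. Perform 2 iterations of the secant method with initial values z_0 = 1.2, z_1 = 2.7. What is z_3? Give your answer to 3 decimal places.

2.135

g(1.2) = -5.67988, g(2.7) = 5.87973
z_2 = 2.70000 − 5.87973·(2.70000 − 1.20000) / (5.87973 − (-5.67988)) = 2.70000 − (8.81960)/(11.55961) = 1.93703
g(1.93703) = -2.06186
z_3 = 1.93703 − (-2.06186)·(1.93703 − 2.70000) / (-2.06186 − 5.87973) = 1.93703 − (1.57313)/(-7.94159) = 2.13512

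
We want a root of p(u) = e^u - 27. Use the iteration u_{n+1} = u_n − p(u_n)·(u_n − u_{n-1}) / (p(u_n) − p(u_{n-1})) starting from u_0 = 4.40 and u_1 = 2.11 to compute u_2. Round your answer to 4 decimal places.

p(4.40) = 54.450869, p(2.11) = -18.751759
u_2 = 2.110000 − (-18.751759)·(2.110000 − 4.400000) / (-18.751759 − 54.450869) = 2.110000 − (42.941527)/(-73.202627) = 2.696612

2.6966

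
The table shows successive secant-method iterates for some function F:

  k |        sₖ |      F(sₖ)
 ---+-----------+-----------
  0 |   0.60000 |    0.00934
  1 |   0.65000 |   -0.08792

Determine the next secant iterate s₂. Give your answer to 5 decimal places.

0.60480

s₂ = 0.65000 − (-0.08792)·(0.65000 − 0.60000) / (-0.08792 − 0.00934)
   = 0.65000 − (-0.0043960)/(-0.0972600) = 0.6048016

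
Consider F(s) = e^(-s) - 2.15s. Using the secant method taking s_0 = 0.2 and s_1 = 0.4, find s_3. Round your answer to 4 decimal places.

0.3333

F(0.2) = 0.388731, F(0.4) = -0.189680
s_2 = 0.400000 − (-0.189680)·(0.400000 − 0.200000) / (-0.189680 − 0.388731) = 0.400000 − (-0.037936)/(-0.578411) = 0.334413
F(0.334413) = -0.003231
s_3 = 0.334413 − (-0.003231)·(0.334413 − 0.400000) / (-0.003231 − (-0.189680)) = 0.334413 − (0.000212)/(0.186449) = 0.333277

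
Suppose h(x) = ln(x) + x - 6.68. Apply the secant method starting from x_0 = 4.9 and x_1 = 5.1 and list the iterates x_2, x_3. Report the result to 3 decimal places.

h(4.9) = -0.19076, h(5.1) = 0.04924
x_2 = 5.10000 − 0.04924·(5.10000 − 4.90000) / (0.04924 − (-0.19076)) = 5.10000 − (0.00985)/(0.24001) = 5.05897
h(5.05897) = 0.00013
x_3 = 5.05897 − 0.00013·(5.05897 − 5.10000) / (0.00013 − 0.04924) = 5.05897 − (-0.00001)/(-0.04911) = 5.05886

5.059, 5.059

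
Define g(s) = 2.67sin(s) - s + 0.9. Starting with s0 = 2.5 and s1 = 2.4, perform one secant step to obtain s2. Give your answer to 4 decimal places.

2.4993

g(2.5) = -0.002079, g(2.4) = 0.303487
s2 = 2.400000 − 0.303487·(2.400000 − 2.500000) / (0.303487 − (-0.002079)) = 2.400000 − (-0.030349)/(0.305566) = 2.499320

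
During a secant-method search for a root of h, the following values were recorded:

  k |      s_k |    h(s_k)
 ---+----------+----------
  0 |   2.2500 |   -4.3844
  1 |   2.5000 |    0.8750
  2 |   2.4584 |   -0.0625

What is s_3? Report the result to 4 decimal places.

s_3 = 2.4584 − (-0.0625)·(2.4584 − 2.5000) / (-0.0625 − 0.8750)
   = 2.4584 − (0.002600)/(-0.937500) = 2.461173

2.4612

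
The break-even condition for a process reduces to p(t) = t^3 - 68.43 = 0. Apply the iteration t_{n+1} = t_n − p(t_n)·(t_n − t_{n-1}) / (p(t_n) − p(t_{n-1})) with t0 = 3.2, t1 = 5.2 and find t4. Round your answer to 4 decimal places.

4.0934

p(3.2) = -35.662000, p(5.2) = 72.178000
t2 = 5.200000 − 72.178000·(5.200000 − 3.200000) / (72.178000 − (-35.662000)) = 5.200000 − (144.356000)/(107.840000) = 3.861387
p(3.861387) = -10.855514
t3 = 3.861387 − (-10.855514)·(3.861387 − 5.200000) / (-10.855514 − 72.178000) = 3.861387 − (14.531329)/(-83.033514) = 4.036393
p(4.036393) = -2.667203
t4 = 4.036393 − (-2.667203)·(4.036393 − 3.861387) / (-2.667203 − (-10.855514)) = 4.036393 − (-0.466775)/(8.188311) = 4.093398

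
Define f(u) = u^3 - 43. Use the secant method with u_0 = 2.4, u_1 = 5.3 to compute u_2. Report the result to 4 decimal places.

f(2.4) = -29.176000, f(5.3) = 105.877000
u_2 = 5.300000 − 105.877000·(5.300000 − 2.400000) / (105.877000 − (-29.176000)) = 5.300000 − (307.043300)/(135.053000) = 3.026498

3.0265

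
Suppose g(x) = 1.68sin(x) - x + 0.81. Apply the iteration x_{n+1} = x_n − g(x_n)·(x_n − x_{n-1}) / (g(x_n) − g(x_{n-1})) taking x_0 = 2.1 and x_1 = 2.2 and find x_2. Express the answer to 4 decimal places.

g(2.1) = 0.160192, g(2.2) = -0.031726
x_2 = 2.200000 − (-0.031726)·(2.200000 − 2.100000) / (-0.031726 − 0.160192) = 2.200000 − (-0.003173)/(-0.191918) = 2.183469

2.1835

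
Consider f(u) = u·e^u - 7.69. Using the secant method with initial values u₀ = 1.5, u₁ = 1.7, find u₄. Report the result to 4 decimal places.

1.5815

f(1.5) = -0.967466, f(1.7) = 1.615711
u₂ = 1.700000 − 1.615711·(1.700000 − 1.500000) / (1.615711 − (-0.967466)) = 1.700000 − (0.323142)/(2.583177) = 1.574905
f(1.574905) = -0.082762
u₃ = 1.574905 − (-0.082762)·(1.574905 − 1.700000) / (-0.082762 − 1.615711) = 1.574905 − (0.010353)/(-1.698472) = 1.581001
f(1.581001) = -0.006627
u₄ = 1.581001 − (-0.006627)·(1.581001 − 1.574905) / (-0.006627 − (-0.082762)) = 1.581001 − (-0.000040)/(0.076135) = 1.581531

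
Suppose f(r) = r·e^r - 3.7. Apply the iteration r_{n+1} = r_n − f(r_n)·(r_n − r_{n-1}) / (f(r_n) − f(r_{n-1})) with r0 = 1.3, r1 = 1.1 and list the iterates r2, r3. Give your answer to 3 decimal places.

f(1.3) = 1.07009, f(1.1) = -0.39542
r2 = 1.10000 − (-0.39542)·(1.10000 − 1.30000) / (-0.39542 − 1.07009) = 1.10000 − (0.07908)/(-1.46550) = 1.15396
f(1.15396) = -0.04109
r3 = 1.15396 − (-0.04109)·(1.15396 − 1.10000) / (-0.04109 − (-0.39542)) = 1.15396 − (-0.00222)/(0.35433) = 1.16022

1.154, 1.160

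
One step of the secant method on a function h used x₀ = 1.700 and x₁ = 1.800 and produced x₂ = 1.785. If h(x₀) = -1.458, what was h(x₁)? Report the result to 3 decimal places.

0.257

The secant line through (1.700, -1.458) and (1.800, h(x₁)) crosses zero at x₂ = 1.785.
So (1.700, -1.458), (1.800, h(x₁)), (1.785, 0) are collinear:
h(x₁) = -1.458 · (1.800 − 1.785) / (1.700 − 1.785) = -1.458 · (0.01500)/(-0.08500) = 0.25729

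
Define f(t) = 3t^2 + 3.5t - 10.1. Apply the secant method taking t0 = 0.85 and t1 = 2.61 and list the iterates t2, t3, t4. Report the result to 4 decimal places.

f(0.85) = -4.957500, f(2.61) = 19.471300
t2 = 2.610000 − 19.471300·(2.610000 − 0.850000) / (19.471300 − (-4.957500)) = 2.610000 − (34.269488)/(24.428800) = 1.207169
f(1.207169) = -1.503142
t3 = 1.207169 − (-1.503142)·(1.207169 − 2.610000) / (-1.503142 − 19.471300) = 1.207169 − (2.108655)/(-20.974442) = 1.307703
f(1.307703) = -0.392777
t4 = 1.307703 − (-0.392777)·(1.307703 − 1.207169) / (-0.392777 − (-1.503142)) = 1.307703 − (-0.039488)/(1.110365) = 1.343266

1.2072, 1.3077, 1.3433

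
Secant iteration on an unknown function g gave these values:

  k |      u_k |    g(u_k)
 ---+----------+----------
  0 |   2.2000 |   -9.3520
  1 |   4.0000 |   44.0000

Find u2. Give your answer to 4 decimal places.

2.5155

u2 = 4.0000 − 44.0000·(4.0000 − 2.2000) / (44.0000 − (-9.3520))
   = 4.0000 − (79.200000)/(53.352000) = 2.515520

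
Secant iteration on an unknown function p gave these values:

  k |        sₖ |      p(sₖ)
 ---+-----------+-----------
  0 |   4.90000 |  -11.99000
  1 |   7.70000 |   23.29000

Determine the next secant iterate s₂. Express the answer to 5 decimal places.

s₂ = 7.70000 − 23.29000·(7.70000 − 4.90000) / (23.29000 − (-11.99000))
   = 7.70000 − (65.2120000)/(35.2800000) = 5.8515873

5.85159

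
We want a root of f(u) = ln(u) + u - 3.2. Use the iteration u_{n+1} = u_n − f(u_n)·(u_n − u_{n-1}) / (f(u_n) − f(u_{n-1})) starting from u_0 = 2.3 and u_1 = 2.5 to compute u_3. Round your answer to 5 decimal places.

2.34690

f(2.3) = -0.0670909, f(2.5) = 0.2162907
u_2 = 2.5000000 − 0.2162907·(2.5000000 − 2.3000000) / (0.2162907 − (-0.0670909)) = 2.5000000 − (0.0432581)/(0.2833816) = 2.3473502
f(2.3473502) = 0.0006373
u_3 = 2.3473502 − 0.0006373·(2.3473502 − 2.5000000) / (0.0006373 − 0.2162907) = 2.3473502 − (-0.0000973)/(-0.2156534) = 2.3468991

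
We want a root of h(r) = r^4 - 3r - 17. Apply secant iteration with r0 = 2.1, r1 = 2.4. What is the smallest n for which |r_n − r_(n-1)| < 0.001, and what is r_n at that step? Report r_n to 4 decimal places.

n = 5, r_n = 2.2044

h(2.1) = -3.851900, h(2.4) = 8.977600
r2 = 2.400000 − 8.977600·(0.300000)/(12.829500) = 2.190071;  |Δ| = 0.209929
h(2.190071) = -0.564642
r3 = 2.190071 − (-0.564642)·(-0.209929)/(-9.542242) = 2.202493;  |Δ| = 0.012422
h(2.202493) = -0.075500
r4 = 2.202493 − (-0.075500)·(0.012422)/(0.489142) = 2.204411;  |Δ| = 0.001917
h(2.204411) = 0.000798
r5 = 2.204411 − 0.000798·(0.001917)/(0.076298) = 2.204391;  |Δ| = 0.000020
|r5 − r4| = 0.000020 < 0.001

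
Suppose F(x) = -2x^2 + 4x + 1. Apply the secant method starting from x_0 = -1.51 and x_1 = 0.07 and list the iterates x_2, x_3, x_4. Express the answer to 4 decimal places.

F(-1.51) = -9.600200, F(0.07) = 1.270200
x_2 = 0.070000 − 1.270200·(0.070000 − (-1.510000)) / (1.270200 − (-9.600200)) = 0.070000 − (2.006916)/(10.870400) = -0.114622
F(-0.114622) = 0.515235
x_3 = -0.114622 − 0.515235·(-0.114622 − 0.070000) / (0.515235 − 1.270200) = -0.114622 − (-0.095124)/(-0.754965) = -0.240620
F(-0.240620) = -0.078275
x_4 = -0.240620 − (-0.078275)·(-0.240620 − (-0.114622)) / (-0.078275 − 0.515235) = -0.240620 − (0.009862)/(-0.593510) = -0.224003

-0.1146, -0.2406, -0.2240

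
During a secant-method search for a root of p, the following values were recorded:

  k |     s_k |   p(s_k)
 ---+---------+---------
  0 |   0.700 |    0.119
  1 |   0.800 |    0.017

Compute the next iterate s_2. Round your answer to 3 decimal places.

0.817

s_2 = 0.800 − 0.017·(0.800 − 0.700) / (0.017 − 0.119)
   = 0.800 − (0.00170)/(-0.10200) = 0.81667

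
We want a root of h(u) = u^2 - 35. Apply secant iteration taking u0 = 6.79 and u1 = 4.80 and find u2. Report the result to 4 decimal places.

5.8319

h(6.79) = 11.104100, h(4.80) = -11.960000
u2 = 4.800000 − (-11.960000)·(4.800000 − 6.790000) / (-11.960000 − 11.104100) = 4.800000 − (23.800400)/(-23.064100) = 5.831924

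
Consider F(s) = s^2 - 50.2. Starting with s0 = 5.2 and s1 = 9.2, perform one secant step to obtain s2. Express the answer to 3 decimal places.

6.808

F(5.2) = -23.16000, F(9.2) = 34.44000
s2 = 9.20000 − 34.44000·(9.20000 − 5.20000) / (34.44000 − (-23.16000)) = 9.20000 − (137.76000)/(57.60000) = 6.80833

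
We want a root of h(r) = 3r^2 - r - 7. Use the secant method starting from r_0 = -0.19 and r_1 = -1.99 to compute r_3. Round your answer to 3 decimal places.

h(-0.19) = -6.70170, h(-1.99) = 6.87030
r_2 = -1.99000 − 6.87030·(-1.99000 − (-0.19000)) / (6.87030 − (-6.70170)) = -1.99000 − (-12.36654)/(13.57200) = -1.07882
h(-1.07882) = -2.42962
r_3 = -1.07882 − (-2.42962)·(-1.07882 − (-1.99000)) / (-2.42962 − 6.87030) = -1.07882 − (-2.21383)/(-9.29992) = -1.31687

-1.317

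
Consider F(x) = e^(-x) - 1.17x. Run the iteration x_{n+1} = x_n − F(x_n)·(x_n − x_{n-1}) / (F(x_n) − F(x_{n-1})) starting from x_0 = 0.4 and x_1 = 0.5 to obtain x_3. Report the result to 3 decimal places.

F(0.4) = 0.20232, F(0.5) = 0.02153
x_2 = 0.50000 − 0.02153·(0.50000 − 0.40000) / (0.02153 − 0.20232) = 0.50000 − (0.00215)/(-0.18079) = 0.51191
F(0.51191) = 0.00042
x_3 = 0.51191 − 0.00042·(0.51191 − 0.50000) / (0.00042 − 0.02153) = 0.51191 − (0.00000)/(-0.02111) = 0.51214

0.512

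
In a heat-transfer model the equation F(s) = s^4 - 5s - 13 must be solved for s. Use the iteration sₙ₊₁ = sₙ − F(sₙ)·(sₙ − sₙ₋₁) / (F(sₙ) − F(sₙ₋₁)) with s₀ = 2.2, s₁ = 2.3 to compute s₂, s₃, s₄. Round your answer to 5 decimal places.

2.21415, 2.21504, 2.21510

F(2.2) = -0.5744000, F(2.3) = 3.4841000
s₂ = 2.3000000 − 3.4841000·(2.3000000 − 2.2000000) / (3.4841000 − (-0.5744000)) = 2.3000000 − (0.3484100)/(4.0585000) = 2.2141530
F(2.2141530) = -0.0365180
s₃ = 2.2141530 − (-0.0365180)·(2.2141530 − 2.3000000) / (-0.0365180 − 3.4841000) = 2.2141530 − (0.0031350)/(-3.5206180) = 2.2150435
F(2.2150435) = -0.0022839
s₄ = 2.2150435 − (-0.0022839)·(2.2150435 − 2.2141530) / (-0.0022839 − (-0.0365180)) = 2.2150435 − (-0.0000020)/(0.0342341) = 2.2151029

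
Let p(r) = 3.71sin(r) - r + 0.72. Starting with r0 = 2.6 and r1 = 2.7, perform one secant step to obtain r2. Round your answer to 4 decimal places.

p(2.6) = 0.032510, p(2.7) = -0.394421
r2 = 2.700000 − (-0.394421)·(2.700000 − 2.600000) / (-0.394421 − 0.032510) = 2.700000 − (-0.039442)/(-0.426931) = 2.607615

2.6076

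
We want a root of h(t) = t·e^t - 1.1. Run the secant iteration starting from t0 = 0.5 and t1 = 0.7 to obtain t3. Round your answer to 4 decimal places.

0.6017

h(0.5) = -0.275639, h(0.7) = 0.309627
t2 = 0.700000 − 0.309627·(0.700000 − 0.500000) / (0.309627 − (-0.275639)) = 0.700000 − (0.061925)/(0.585266) = 0.594193
h(0.594193) = -0.023579
t3 = 0.594193 − (-0.023579)·(0.594193 − 0.700000) / (-0.023579 − 0.309627) = 0.594193 − (0.002495)/(-0.333206) = 0.601680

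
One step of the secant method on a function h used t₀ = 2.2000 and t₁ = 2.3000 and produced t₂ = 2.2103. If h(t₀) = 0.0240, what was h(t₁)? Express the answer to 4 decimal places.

-0.2090

The secant line through (2.2000, 0.0240) and (2.3000, h(t₁)) crosses zero at t₂ = 2.2103.
So (2.2000, 0.0240), (2.3000, h(t₁)), (2.2103, 0) are collinear:
h(t₁) = 0.0240 · (2.3000 − 2.2103) / (2.2000 − 2.2103) = 0.0240 · (0.089700)/(-0.010300) = -0.209010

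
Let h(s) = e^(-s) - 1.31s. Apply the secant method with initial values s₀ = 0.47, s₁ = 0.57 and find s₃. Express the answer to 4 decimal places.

0.4748

h(0.47) = 0.009302, h(0.57) = -0.181175
s₂ = 0.570000 − (-0.181175)·(0.570000 − 0.470000) / (-0.181175 − 0.009302) = 0.570000 − (-0.018117)/(-0.190477) = 0.474884
h(0.474884) = -0.000140
s₃ = 0.474884 − (-0.000140)·(0.474884 − 0.570000) / (-0.000140 − (-0.181175)) = 0.474884 − (0.000013)/(0.181034) = 0.474810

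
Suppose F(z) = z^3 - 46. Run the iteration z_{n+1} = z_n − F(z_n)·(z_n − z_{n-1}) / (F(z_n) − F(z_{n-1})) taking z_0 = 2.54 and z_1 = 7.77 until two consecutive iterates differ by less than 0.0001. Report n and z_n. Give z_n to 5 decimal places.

n = 8, z_n = 3.58305

F(2.54) = -29.6129360, F(7.77) = 423.0974330
z_2 = 7.7700000 − 423.0974330·(5.2300000)/(452.7103690) = 2.8821076;  |Δ| = 4.8878924
F(2.8821076) = -22.0596459
z_3 = 2.8821076 − (-22.0596459)·(-4.8878924)/(-445.1570789) = 3.1243259;  |Δ| = 0.2422183
F(3.1243259) = -15.5021678
z_4 = 3.1243259 − (-15.5021678)·(0.2422183)/(6.5574781) = 3.6969405;  |Δ| = 0.5726147
F(3.6969405) = 4.5274517
z_5 = 3.6969405 − 4.5274517·(0.5726147)/(20.0296195) = 3.5675080;  |Δ| = 0.1294326
F(3.5675080) = -0.5959230
z_6 = 3.5675080 − (-0.5959230)·(-0.1294326)/(-5.1233746) = 3.5825628;  |Δ| = 0.0150549
F(3.5825628) = -0.0186779
z_7 = 3.5825628 − (-0.0186779)·(0.0150549)/(0.5772450) = 3.5830500;  |Δ| = 0.0004871
F(3.5830500) = 0.0000813
z_8 = 3.5830500 − 0.0000813·(0.0004871)/(0.0187592) = 3.5830479;  |Δ| = 0.0000021
|z_8 − z_7| = 0.0000021 < 0.0001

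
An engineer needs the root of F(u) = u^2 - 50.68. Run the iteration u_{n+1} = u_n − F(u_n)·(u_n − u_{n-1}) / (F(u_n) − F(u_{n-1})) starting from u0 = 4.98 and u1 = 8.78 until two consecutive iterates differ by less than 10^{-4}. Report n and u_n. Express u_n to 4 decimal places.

n = 6, u_n = 7.1190

F(4.98) = -25.879600, F(8.78) = 26.408400
u2 = 8.780000 − 26.408400·(3.800000)/(52.288000) = 6.860785;  |Δ| = 1.919215
F(6.860785) = -3.609631
u3 = 6.860785 − (-3.609631)·(-1.919215)/(-30.018031) = 7.091568;  |Δ| = 0.230783
F(7.091568) = -0.389662
u4 = 7.091568 − (-0.389662)·(0.230783)/(3.219969) = 7.119496;  |Δ| = 0.027928
F(7.119496) = 0.007225
u5 = 7.119496 − 0.007225·(0.027928)/(0.396887) = 7.118988;  |Δ| = 0.000508
F(7.118988) = -0.000014
u6 = 7.118988 − (-0.000014)·(-0.000508)/(-0.007239) = 7.118989;  |Δ| = 0.000001
|u6 − u5| = 0.000001 < 10^{-4}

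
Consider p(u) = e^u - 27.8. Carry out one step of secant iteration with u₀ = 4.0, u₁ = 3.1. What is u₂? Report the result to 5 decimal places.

p(4.0) = 26.7981500, p(3.1) = -5.6020487
u₂ = 3.1000000 − (-5.6020487)·(3.1000000 − 4.0000000) / (-5.6020487 − 26.7981500) = 3.1000000 − (5.0418438)/(-32.4001988) = 3.2556115

3.25561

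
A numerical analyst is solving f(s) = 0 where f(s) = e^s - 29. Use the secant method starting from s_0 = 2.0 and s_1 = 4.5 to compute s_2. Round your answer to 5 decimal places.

2.65386

f(2.0) = -21.6109439, f(4.5) = 61.0171313
s_2 = 4.5000000 − 61.0171313·(4.5000000 − 2.0000000) / (61.0171313 − (-21.6109439)) = 4.5000000 − (152.5428283)/(82.6280752) = 2.6538620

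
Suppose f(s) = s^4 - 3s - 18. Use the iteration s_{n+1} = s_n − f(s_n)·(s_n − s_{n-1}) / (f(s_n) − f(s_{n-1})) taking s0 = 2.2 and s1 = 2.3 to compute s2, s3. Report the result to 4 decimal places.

2.2276, 2.2290

f(2.2) = -1.174400, f(2.3) = 3.084100
s2 = 2.300000 − 3.084100·(2.300000 − 2.200000) / (3.084100 − (-1.174400)) = 2.300000 − (0.308410)/(4.258500) = 2.227578
f(2.227578) = -0.060269
s3 = 2.227578 − (-0.060269)·(2.227578 − 2.300000) / (-0.060269 − 3.084100) = 2.227578 − (0.004365)/(-3.144369) = 2.228966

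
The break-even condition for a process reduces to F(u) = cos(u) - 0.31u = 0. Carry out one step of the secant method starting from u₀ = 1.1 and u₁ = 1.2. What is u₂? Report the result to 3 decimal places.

1.192

F(1.1) = 0.11260, F(1.2) = -0.00964
u₂ = 1.20000 − (-0.00964)·(1.20000 − 1.10000) / (-0.00964 − 0.11260) = 1.20000 − (-0.00096)/(-0.12224) = 1.19211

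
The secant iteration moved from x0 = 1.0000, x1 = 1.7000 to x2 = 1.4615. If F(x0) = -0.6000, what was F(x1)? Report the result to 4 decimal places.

0.3101

The secant line through (1.0000, -0.6000) and (1.7000, F(x1)) crosses zero at x2 = 1.4615.
So (1.0000, -0.6000), (1.7000, F(x1)), (1.4615, 0) are collinear:
F(x1) = -0.6000 · (1.7000 − 1.4615) / (1.0000 − 1.4615) = -0.6000 · (0.238500)/(-0.461500) = 0.310076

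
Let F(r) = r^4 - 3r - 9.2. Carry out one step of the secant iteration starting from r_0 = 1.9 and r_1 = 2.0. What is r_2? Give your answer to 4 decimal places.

F(1.9) = -1.867900, F(2.0) = 0.800000
r_2 = 2.000000 − 0.800000·(2.000000 − 1.900000) / (0.800000 − (-1.867900)) = 2.000000 − (0.080000)/(2.667900) = 1.970014

1.9700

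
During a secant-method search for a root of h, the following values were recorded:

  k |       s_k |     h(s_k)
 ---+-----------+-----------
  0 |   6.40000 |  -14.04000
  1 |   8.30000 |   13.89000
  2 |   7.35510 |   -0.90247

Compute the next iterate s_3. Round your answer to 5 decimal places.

s_3 = 7.35510 − (-0.90247)·(7.35510 − 8.30000) / (-0.90247 − 13.89000)
   = 7.35510 − (0.8527439)/(-14.7924700) = 7.4127472

7.41275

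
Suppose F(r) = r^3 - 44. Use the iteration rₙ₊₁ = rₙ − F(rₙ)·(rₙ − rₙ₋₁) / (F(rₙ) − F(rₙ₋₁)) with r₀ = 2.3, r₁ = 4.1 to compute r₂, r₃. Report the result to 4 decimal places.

F(2.3) = -31.833000, F(4.1) = 24.921000
r₂ = 4.100000 − 24.921000·(4.100000 − 2.300000) / (24.921000 − (-31.833000)) = 4.100000 − (44.857800)/(56.754000) = 3.309610
F(3.309610) = -7.748130
r₃ = 3.309610 − (-7.748130)·(3.309610 − 4.100000) / (-7.748130 − 24.921000) = 3.309610 − (6.124045)/(-32.669130) = 3.497067

3.3096, 3.4971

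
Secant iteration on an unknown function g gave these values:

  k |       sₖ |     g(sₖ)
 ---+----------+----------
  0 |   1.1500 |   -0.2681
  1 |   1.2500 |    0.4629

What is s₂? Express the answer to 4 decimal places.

1.1867

s₂ = 1.2500 − 0.4629·(1.2500 − 1.1500) / (0.4629 − (-0.2681))
   = 1.2500 − (0.046290)/(0.731000) = 1.186676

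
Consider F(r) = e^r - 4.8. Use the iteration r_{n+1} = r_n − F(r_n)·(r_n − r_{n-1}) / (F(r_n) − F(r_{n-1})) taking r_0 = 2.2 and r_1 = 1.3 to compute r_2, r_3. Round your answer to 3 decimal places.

1.490, 1.580

F(2.2) = 4.22501, F(1.3) = -1.13070
r_2 = 1.30000 − (-1.13070)·(1.30000 − 2.20000) / (-1.13070 − 4.22501) = 1.30000 − (1.01763)/(-5.35572) = 1.49001
F(1.49001) = -0.36287
r_3 = 1.49001 − (-0.36287)·(1.49001 − 1.30000) / (-0.36287 − (-1.13070)) = 1.49001 − (-0.06895)/(0.76784) = 1.57980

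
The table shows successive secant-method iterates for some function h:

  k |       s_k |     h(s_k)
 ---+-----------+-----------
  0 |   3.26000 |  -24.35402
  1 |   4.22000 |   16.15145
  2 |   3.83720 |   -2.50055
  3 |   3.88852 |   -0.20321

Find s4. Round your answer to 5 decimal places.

3.89306

s4 = 3.88852 − (-0.20321)·(3.88852 − 3.83720) / (-0.20321 − (-2.50055))
   = 3.88852 − (-0.0104287)/(2.2973400) = 3.8930595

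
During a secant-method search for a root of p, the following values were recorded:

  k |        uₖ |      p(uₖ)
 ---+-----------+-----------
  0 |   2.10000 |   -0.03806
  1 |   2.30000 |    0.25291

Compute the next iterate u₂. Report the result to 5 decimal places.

2.12616

u₂ = 2.30000 − 0.25291·(2.30000 − 2.10000) / (0.25291 − (-0.03806))
   = 2.30000 − (0.0505820)/(0.2909700) = 2.1261608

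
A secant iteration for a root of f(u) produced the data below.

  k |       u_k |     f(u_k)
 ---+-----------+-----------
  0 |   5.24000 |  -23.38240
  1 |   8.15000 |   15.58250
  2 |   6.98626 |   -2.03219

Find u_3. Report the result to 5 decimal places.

u_3 = 6.98626 − (-2.03219)·(6.98626 − 8.15000) / (-2.03219 − 15.58250)
   = 6.98626 − (2.3649408)/(-17.6146900) = 7.1205196

7.12052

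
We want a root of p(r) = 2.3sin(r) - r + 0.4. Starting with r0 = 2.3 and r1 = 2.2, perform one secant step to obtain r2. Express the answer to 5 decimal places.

p(2.3) = -0.1848780, p(2.2) = 0.0595417
r2 = 2.2000000 − 0.0595417·(2.2000000 − 2.3000000) / (0.0595417 − (-0.1848780)) = 2.2000000 − (-0.0059542)/(0.2444197) = 2.2243604

2.22436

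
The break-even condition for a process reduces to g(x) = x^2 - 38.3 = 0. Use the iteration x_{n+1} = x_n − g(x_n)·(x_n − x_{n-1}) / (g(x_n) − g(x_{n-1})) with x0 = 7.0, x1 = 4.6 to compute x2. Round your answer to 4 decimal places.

6.0776

g(7.0) = 10.700000, g(4.6) = -17.140000
x2 = 4.600000 − (-17.140000)·(4.600000 − 7.000000) / (-17.140000 − 10.700000) = 4.600000 − (41.136000)/(-27.840000) = 6.077586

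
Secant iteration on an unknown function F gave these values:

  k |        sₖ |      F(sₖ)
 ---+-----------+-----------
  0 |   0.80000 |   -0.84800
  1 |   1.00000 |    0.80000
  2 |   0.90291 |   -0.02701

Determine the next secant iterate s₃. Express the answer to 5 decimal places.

0.90608

s₃ = 0.90291 − (-0.02701)·(0.90291 − 1.00000) / (-0.02701 − 0.80000)
   = 0.90291 − (0.0026224)/(-0.8270100) = 0.9060809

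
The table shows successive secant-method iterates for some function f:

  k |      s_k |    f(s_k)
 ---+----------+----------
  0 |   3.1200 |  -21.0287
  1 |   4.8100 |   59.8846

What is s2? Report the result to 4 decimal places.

3.5592

s2 = 4.8100 − 59.8846·(4.8100 − 3.1200) / (59.8846 − (-21.0287))
   = 4.8100 − (101.204974)/(80.913300) = 3.559217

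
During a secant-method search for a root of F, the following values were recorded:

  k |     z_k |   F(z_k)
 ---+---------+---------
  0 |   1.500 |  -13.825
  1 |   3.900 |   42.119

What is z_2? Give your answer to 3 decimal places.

2.093

z_2 = 3.900 − 42.119·(3.900 − 1.500) / (42.119 − (-13.825))
   = 3.900 − (101.08560)/(55.94400) = 2.09309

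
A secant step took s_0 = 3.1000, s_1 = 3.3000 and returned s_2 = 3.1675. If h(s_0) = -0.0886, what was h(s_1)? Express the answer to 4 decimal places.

The secant line through (3.1000, -0.0886) and (3.3000, h(s_1)) crosses zero at s_2 = 3.1675.
So (3.1000, -0.0886), (3.3000, h(s_1)), (3.1675, 0) are collinear:
h(s_1) = -0.0886 · (3.3000 − 3.1675) / (3.1000 − 3.1675) = -0.0886 · (0.132500)/(-0.067500) = 0.173919

0.1739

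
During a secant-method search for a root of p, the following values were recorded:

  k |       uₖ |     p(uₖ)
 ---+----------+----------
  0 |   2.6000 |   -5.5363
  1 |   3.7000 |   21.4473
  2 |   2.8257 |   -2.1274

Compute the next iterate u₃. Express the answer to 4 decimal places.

u₃ = 2.8257 − (-2.1274)·(2.8257 − 3.7000) / (-2.1274 − 21.4473)
   = 2.8257 − (1.859986)/(-23.574700) = 2.904598

2.9046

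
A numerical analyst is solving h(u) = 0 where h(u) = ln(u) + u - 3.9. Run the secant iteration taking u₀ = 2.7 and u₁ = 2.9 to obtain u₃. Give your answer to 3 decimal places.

2.852

h(2.7) = -0.20675, h(2.9) = 0.06471
u₂ = 2.90000 − 0.06471·(2.90000 − 2.70000) / (0.06471 − (-0.20675)) = 2.90000 − (0.01294)/(0.27146) = 2.85232
h(2.85232) = 0.00046
u₃ = 2.85232 − 0.00046·(2.85232 − 2.90000) / (0.00046 − 0.06471) = 2.85232 − (-0.00002)/(-0.06425) = 2.85198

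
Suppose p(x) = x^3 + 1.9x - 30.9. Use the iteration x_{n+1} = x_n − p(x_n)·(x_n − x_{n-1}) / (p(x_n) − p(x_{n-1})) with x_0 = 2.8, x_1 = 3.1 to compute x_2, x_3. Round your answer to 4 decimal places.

2.9294, 2.9361

p(2.8) = -3.628000, p(3.1) = 4.781000
x_2 = 3.100000 − 4.781000·(3.100000 − 2.800000) / (4.781000 − (-3.628000)) = 3.100000 − (1.434300)/(8.409000) = 2.929433
p(2.929433) = -0.194927
x_3 = 2.929433 − (-0.194927)·(2.929433 − 3.100000) / (-0.194927 − 4.781000) = 2.929433 − (0.033248)/(-4.975927) = 2.936115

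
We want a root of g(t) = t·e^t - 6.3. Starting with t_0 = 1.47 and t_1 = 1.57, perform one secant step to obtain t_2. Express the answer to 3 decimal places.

g(1.47) = 0.09338, g(1.57) = 1.24644
t_2 = 1.57000 − 1.24644·(1.57000 − 1.47000) / (1.24644 − 0.09338) = 1.57000 − (0.12464)/(1.15306) = 1.46190

1.462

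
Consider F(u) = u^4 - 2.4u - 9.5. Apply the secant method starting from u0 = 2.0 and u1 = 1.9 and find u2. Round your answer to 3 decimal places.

1.938

F(2.0) = 1.70000, F(1.9) = -1.02790
u2 = 1.90000 − (-1.02790)·(1.90000 − 2.00000) / (-1.02790 − 1.70000) = 1.90000 − (0.10279)/(-2.72790) = 1.93768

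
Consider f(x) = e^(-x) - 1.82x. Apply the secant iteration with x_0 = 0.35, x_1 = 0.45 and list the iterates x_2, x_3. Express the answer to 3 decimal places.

f(0.35) = 0.06769, f(0.45) = -0.18137
x_2 = 0.45000 − (-0.18137)·(0.45000 − 0.35000) / (-0.18137 − 0.06769) = 0.45000 − (-0.01814)/(-0.24906) = 0.37718
f(0.37718) = -0.00067
x_3 = 0.37718 − (-0.00067)·(0.37718 − 0.45000) / (-0.00067 − (-0.18137)) = 0.37718 − (0.00005)/(0.18070) = 0.37691

0.377, 0.377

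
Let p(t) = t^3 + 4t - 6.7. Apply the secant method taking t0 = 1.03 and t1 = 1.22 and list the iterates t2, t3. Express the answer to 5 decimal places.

1.22053, 1.22049

p(1.03) = -1.4872730, p(1.22) = -0.0041520
t2 = 1.2200000 − (-0.0041520)·(1.2200000 − 1.0300000) / (-0.0041520 − (-1.4872730)) = 1.2200000 − (-0.0007889)/(1.4831210) = 1.2205319
p(1.2205319) = 0.0003517
t3 = 1.2205319 − 0.0003517·(1.2205319 − 1.2200000) / (0.0003517 − (-0.0041520)) = 1.2205319 − (0.0000002)/(0.0045037) = 1.2204904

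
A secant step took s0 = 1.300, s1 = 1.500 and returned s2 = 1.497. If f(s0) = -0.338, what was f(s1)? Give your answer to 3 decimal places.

The secant line through (1.300, -0.338) and (1.500, f(s1)) crosses zero at s2 = 1.497.
So (1.300, -0.338), (1.500, f(s1)), (1.497, 0) are collinear:
f(s1) = -0.338 · (1.500 − 1.497) / (1.300 − 1.497) = -0.338 · (0.00300)/(-0.19700) = 0.00515

0.005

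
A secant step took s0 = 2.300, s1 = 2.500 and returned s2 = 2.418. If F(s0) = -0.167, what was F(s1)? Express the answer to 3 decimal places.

The secant line through (2.300, -0.167) and (2.500, F(s1)) crosses zero at s2 = 2.418.
So (2.300, -0.167), (2.500, F(s1)), (2.418, 0) are collinear:
F(s1) = -0.167 · (2.500 − 2.418) / (2.300 − 2.418) = -0.167 · (0.08200)/(-0.11800) = 0.11605

0.116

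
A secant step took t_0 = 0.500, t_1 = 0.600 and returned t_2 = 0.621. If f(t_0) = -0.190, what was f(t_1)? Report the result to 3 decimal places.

The secant line through (0.500, -0.190) and (0.600, f(t_1)) crosses zero at t_2 = 0.621.
So (0.500, -0.190), (0.600, f(t_1)), (0.621, 0) are collinear:
f(t_1) = -0.190 · (0.600 − 0.621) / (0.500 − 0.621) = -0.190 · (-0.02100)/(-0.12100) = -0.03298

-0.033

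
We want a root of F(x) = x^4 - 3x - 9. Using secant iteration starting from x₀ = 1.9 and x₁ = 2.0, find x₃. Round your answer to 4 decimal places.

F(1.9) = -1.667900, F(2.0) = 1.000000
x₂ = 2.000000 − 1.000000·(2.000000 − 1.900000) / (1.000000 − (-1.667900)) = 2.000000 − (0.100000)/(2.667900) = 1.962517
F(1.962517) = -0.053698
x₃ = 1.962517 − (-0.053698)·(1.962517 − 2.000000) / (-0.053698 − 1.000000) = 1.962517 − (0.002013)/(-1.053698) = 1.964427

1.9644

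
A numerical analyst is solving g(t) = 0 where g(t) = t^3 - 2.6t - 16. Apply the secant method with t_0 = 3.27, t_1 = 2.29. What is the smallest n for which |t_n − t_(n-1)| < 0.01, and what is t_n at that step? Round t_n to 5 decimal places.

n = 5, t_n = 2.86192

g(3.27) = 10.4637830, g(2.29) = -9.9450110
t_2 = 2.2900000 − (-9.9450110)·(-0.9800000)/(-20.4087940) = 2.7675447;  |Δ| = 0.4775447
g(2.7675447) = -1.9981516
t_3 = 2.7675447 − (-1.9981516)·(0.4775447)/(7.9468594) = 2.8876181;  |Δ| = 0.1200734
g(2.8876181) = 0.5701294
t_4 = 2.8876181 − 0.5701294·(0.1200734)/(2.5682810) = 2.8609631;  |Δ| = 0.0266549
g(2.8609631) = -0.0212057
t_5 = 2.8609631 − (-0.0212057)·(-0.0266549)/(-0.5913351) = 2.8619190;  |Δ| = 0.0009559
|t_5 − t_4| = 0.0009559 < 0.01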